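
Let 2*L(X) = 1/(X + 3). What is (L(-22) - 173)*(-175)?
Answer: 1150625/38 ≈ 30280.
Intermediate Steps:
L(X) = 1/(2*(3 + X)) (L(X) = 1/(2*(X + 3)) = 1/(2*(3 + X)))
(L(-22) - 173)*(-175) = (1/(2*(3 - 22)) - 173)*(-175) = ((½)/(-19) - 173)*(-175) = ((½)*(-1/19) - 173)*(-175) = (-1/38 - 173)*(-175) = -6575/38*(-175) = 1150625/38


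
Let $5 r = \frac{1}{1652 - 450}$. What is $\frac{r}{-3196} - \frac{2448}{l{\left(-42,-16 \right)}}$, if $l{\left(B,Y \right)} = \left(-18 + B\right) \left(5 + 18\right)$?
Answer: $\frac{156736949}{88356616} \approx 1.7739$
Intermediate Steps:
$l{\left(B,Y \right)} = -414 + 23 B$ ($l{\left(B,Y \right)} = \left(-18 + B\right) 23 = -414 + 23 B$)
$r = \frac{1}{6010}$ ($r = \frac{1}{5 \left(1652 - 450\right)} = \frac{1}{5 \cdot 1202} = \frac{1}{5} \cdot \frac{1}{1202} = \frac{1}{6010} \approx 0.00016639$)
$\frac{r}{-3196} - \frac{2448}{l{\left(-42,-16 \right)}} = \frac{1}{6010 \left(-3196\right)} - \frac{2448}{-414 + 23 \left(-42\right)} = \frac{1}{6010} \left(- \frac{1}{3196}\right) - \frac{2448}{-414 - 966} = - \frac{1}{19207960} - \frac{2448}{-1380} = - \frac{1}{19207960} - - \frac{204}{115} = - \frac{1}{19207960} + \frac{204}{115} = \frac{156736949}{88356616}$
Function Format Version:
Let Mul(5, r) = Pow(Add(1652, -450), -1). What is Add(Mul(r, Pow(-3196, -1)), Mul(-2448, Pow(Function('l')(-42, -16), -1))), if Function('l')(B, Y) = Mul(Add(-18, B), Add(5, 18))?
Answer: Rational(156736949, 88356616) ≈ 1.7739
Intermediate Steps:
Function('l')(B, Y) = Add(-414, Mul(23, B)) (Function('l')(B, Y) = Mul(Add(-18, B), 23) = Add(-414, Mul(23, B)))
r = Rational(1, 6010) (r = Mul(Rational(1, 5), Pow(Add(1652, -450), -1)) = Mul(Rational(1, 5), Pow(1202, -1)) = Mul(Rational(1, 5), Rational(1, 1202)) = Rational(1, 6010) ≈ 0.00016639)
Add(Mul(r, Pow(-3196, -1)), Mul(-2448, Pow(Function('l')(-42, -16), -1))) = Add(Mul(Rational(1, 6010), Pow(-3196, -1)), Mul(-2448, Pow(Add(-414, Mul(23, -42)), -1))) = Add(Mul(Rational(1, 6010), Rational(-1, 3196)), Mul(-2448, Pow(Add(-414, -966), -1))) = Add(Rational(-1, 19207960), Mul(-2448, Pow(-1380, -1))) = Add(Rational(-1, 19207960), Mul(-2448, Rational(-1, 1380))) = Add(Rational(-1, 19207960), Rational(204, 115)) = Rational(156736949, 88356616)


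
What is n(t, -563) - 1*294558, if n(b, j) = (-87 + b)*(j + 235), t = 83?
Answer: -293246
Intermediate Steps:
n(b, j) = (-87 + b)*(235 + j)
n(t, -563) - 1*294558 = (-20445 - 87*(-563) + 235*83 + 83*(-563)) - 1*294558 = (-20445 + 48981 + 19505 - 46729) - 294558 = 1312 - 294558 = -293246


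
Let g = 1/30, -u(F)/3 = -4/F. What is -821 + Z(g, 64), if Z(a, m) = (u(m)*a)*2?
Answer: -65679/80 ≈ -820.99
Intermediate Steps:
u(F) = 12/F (u(F) = -(-12)/F = 12/F)
g = 1/30 ≈ 0.033333
Z(a, m) = 24*a/m (Z(a, m) = ((12/m)*a)*2 = (12*a/m)*2 = 24*a/m)
-821 + Z(g, 64) = -821 + 24*(1/30)/64 = -821 + 24*(1/30)*(1/64) = -821 + 1/80 = -65679/80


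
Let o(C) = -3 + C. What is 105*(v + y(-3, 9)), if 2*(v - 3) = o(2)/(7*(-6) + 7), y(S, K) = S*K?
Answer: -5037/2 ≈ -2518.5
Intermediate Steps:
y(S, K) = K*S
v = 211/70 (v = 3 + ((-3 + 2)/(7*(-6) + 7))/2 = 3 + (-1/(-42 + 7))/2 = 3 + (-1/(-35))/2 = 3 + (-1*(-1/35))/2 = 3 + (½)*(1/35) = 3 + 1/70 = 211/70 ≈ 3.0143)
105*(v + y(-3, 9)) = 105*(211/70 + 9*(-3)) = 105*(211/70 - 27) = 105*(-1679/70) = -5037/2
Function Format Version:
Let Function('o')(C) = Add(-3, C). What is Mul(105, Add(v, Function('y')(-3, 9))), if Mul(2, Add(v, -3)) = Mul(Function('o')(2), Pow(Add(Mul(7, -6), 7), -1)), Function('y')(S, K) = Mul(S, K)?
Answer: Rational(-5037, 2) ≈ -2518.5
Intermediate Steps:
Function('y')(S, K) = Mul(K, S)
v = Rational(211, 70) (v = Add(3, Mul(Rational(1, 2), Mul(Add(-3, 2), Pow(Add(Mul(7, -6), 7), -1)))) = Add(3, Mul(Rational(1, 2), Mul(-1, Pow(Add(-42, 7), -1)))) = Add(3, Mul(Rational(1, 2), Mul(-1, Pow(-35, -1)))) = Add(3, Mul(Rational(1, 2), Mul(-1, Rational(-1, 35)))) = Add(3, Mul(Rational(1, 2), Rational(1, 35))) = Add(3, Rational(1, 70)) = Rational(211, 70) ≈ 3.0143)
Mul(105, Add(v, Function('y')(-3, 9))) = Mul(105, Add(Rational(211, 70), Mul(9, -3))) = Mul(105, Add(Rational(211, 70), -27)) = Mul(105, Rational(-1679, 70)) = Rational(-5037, 2)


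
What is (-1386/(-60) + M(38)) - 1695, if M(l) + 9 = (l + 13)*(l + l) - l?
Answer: 21571/10 ≈ 2157.1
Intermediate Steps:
M(l) = -9 - l + 2*l*(13 + l) (M(l) = -9 + ((l + 13)*(l + l) - l) = -9 + ((13 + l)*(2*l) - l) = -9 + (2*l*(13 + l) - l) = -9 + (-l + 2*l*(13 + l)) = -9 - l + 2*l*(13 + l))
(-1386/(-60) + M(38)) - 1695 = (-1386/(-60) + (-9 + 2*38² + 25*38)) - 1695 = (-1386*(-1)/60 + (-9 + 2*1444 + 950)) - 1695 = (-42*(-11/20) + (-9 + 2888 + 950)) - 1695 = (231/10 + 3829) - 1695 = 38521/10 - 1695 = 21571/10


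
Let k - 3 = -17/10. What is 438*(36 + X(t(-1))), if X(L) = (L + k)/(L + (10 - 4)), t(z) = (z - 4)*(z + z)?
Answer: 1286187/80 ≈ 16077.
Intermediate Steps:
k = 13/10 (k = 3 - 17/10 = 13/10 ≈ 1.3000)
t(z) = 2*z*(-4 + z) (t(z) = (-4 + z)*(2*z) = 2*z*(-4 + z))
X(L) = (13/10 + L)/(6 + L) (X(L) = (L + 13/10)/(L + (10 - 4)) = (13/10 + L)/(L + 6) = (13/10 + L)/(6 + L))
438*(36 + X(t(-1))) = 438*(36 + (13/10 + 2*(-1)*(-4 - 1))/(6 + 2*(-1)*(-4 - 1))) = 438*(36 + (13/10 + 2*(-1)*(-5))/(6 + 2*(-1)*(-5))) = 438*(36 + (13/10 + 10)/(6 + 10)) = 438*(36 + (113/10)/16) = 438*(36 + (1/16)*(113/10)) = 438*(36 + 113/160) = 438*(5873/160) = 1286187/80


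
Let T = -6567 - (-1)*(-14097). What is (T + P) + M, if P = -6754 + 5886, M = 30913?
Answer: 9381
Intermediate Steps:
P = -868
T = -20664 (T = -6567 - 1*14097 = -6567 - 14097 = -20664)
(T + P) + M = (-20664 - 868) + 30913 = -21532 + 30913 = 9381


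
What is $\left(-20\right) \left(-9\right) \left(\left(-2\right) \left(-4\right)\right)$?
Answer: $1440$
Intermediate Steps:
$\left(-20\right) \left(-9\right) \left(\left(-2\right) \left(-4\right)\right) = 180 \cdot 8 = 1440$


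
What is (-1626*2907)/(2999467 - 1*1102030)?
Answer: -1575594/632479 ≈ -2.4911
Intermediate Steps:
(-1626*2907)/(2999467 - 1*1102030) = -4726782/(2999467 - 1102030) = -4726782/1897437 = -4726782*1/1897437 = -1575594/632479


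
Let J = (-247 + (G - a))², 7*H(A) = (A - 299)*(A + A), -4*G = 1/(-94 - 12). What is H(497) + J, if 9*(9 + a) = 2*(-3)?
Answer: 136625791369/1617984 ≈ 84442.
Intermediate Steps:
G = 1/424 (G = -1/(4*(-94 - 12)) = -¼/(-106) = -¼*(-1/106) = 1/424 ≈ 0.0023585)
a = -29/3 (a = -9 + (2*(-3))/9 = -9 + (⅑)*(-6) = -9 - ⅔ = -29/3 ≈ -9.6667)
H(A) = 2*A*(-299 + A)/7 (H(A) = ((A - 299)*(A + A))/7 = ((-299 + A)*(2*A))/7 = (2*A*(-299 + A))/7 = 2*A*(-299 + A)/7)
J = 91134553225/1617984 (J = (-247 + (1/424 - 1*(-29/3)))² = (-247 + (1/424 + 29/3))² = (-247 + 12299/1272)² = (-301885/1272)² = 91134553225/1617984 ≈ 56326.)
H(497) + J = (2/7)*497*(-299 + 497) + 91134553225/1617984 = (2/7)*497*198 + 91134553225/1617984 = 28116 + 91134553225/1617984 = 136625791369/1617984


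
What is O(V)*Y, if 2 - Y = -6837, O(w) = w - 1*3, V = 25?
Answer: 150458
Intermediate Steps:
O(w) = -3 + w (O(w) = w - 3 = -3 + w)
Y = 6839 (Y = 2 - 1*(-6837) = 2 + 6837 = 6839)
O(V)*Y = (-3 + 25)*6839 = 22*6839 = 150458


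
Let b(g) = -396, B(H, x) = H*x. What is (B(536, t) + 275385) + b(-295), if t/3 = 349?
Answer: 836181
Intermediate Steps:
t = 1047 (t = 3*349 = 1047)
(B(536, t) + 275385) + b(-295) = (536*1047 + 275385) - 396 = (561192 + 275385) - 396 = 836577 - 396 = 836181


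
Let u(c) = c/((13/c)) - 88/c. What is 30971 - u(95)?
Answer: 37392954/1235 ≈ 30278.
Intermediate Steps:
u(c) = -88/c + c²/13 (u(c) = c*(c/13) - 88/c = c²/13 - 88/c = -88/c + c²/13)
30971 - u(95) = 30971 - (-1144 + 95³)/(13*95) = 30971 - (-1144 + 857375)/(13*95) = 30971 - 856231/(13*95) = 30971 - 1*856231/1235 = 30971 - 856231/1235 = 37392954/1235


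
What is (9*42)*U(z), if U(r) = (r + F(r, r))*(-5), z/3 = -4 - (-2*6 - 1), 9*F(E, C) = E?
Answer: -56700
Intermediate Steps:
F(E, C) = E/9
z = 27 (z = 3*(-4 - (-2*6 - 1)) = 3*(-4 - (-12 - 1)) = 3*(-4 - 1*(-13)) = 3*(-4 + 13) = 3*9 = 27)
U(r) = -50*r/9 (U(r) = (r + r/9)*(-5) = (10*r/9)*(-5) = -50*r/9)
(9*42)*U(z) = (9*42)*(-50/9*27) = 378*(-150) = -56700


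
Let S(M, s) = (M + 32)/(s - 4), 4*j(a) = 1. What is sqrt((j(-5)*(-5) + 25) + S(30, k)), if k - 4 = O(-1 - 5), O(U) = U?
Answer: sqrt(483)/6 ≈ 3.6629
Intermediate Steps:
j(a) = 1/4 (j(a) = (1/4)*1 = 1/4)
k = -2 (k = 4 + (-1 - 5) = 4 - 6 = -2)
S(M, s) = (32 + M)/(-4 + s)
sqrt((j(-5)*(-5) + 25) + S(30, k)) = sqrt(((1/4)*(-5) + 25) + (32 + 30)/(-4 - 2)) = sqrt((-5/4 + 25) + 62/(-6)) = sqrt(95/4 - 1/6*62) = sqrt(95/4 - 31/3) = sqrt(161/12) = sqrt(483)/6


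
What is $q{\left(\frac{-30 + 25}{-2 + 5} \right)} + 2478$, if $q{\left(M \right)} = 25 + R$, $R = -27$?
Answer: $2476$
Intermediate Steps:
$q{\left(M \right)} = -2$ ($q{\left(M \right)} = 25 - 27 = -2$)
$q{\left(\frac{-30 + 25}{-2 + 5} \right)} + 2478 = -2 + 2478 = 2476$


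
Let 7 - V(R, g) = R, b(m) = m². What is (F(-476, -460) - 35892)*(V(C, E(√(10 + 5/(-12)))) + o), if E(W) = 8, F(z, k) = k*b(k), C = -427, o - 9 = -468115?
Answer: 45538107475424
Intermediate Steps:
o = -468106 (o = 9 - 468115 = -468106)
F(z, k) = k³ (F(z, k) = k*k² = k³)
V(R, g) = 7 - R
(F(-476, -460) - 35892)*(V(C, E(√(10 + 5/(-12)))) + o) = ((-460)³ - 35892)*((7 - 1*(-427)) - 468106) = (-97336000 - 35892)*((7 + 427) - 468106) = -97371892*(434 - 468106) = -97371892*(-467672) = 45538107475424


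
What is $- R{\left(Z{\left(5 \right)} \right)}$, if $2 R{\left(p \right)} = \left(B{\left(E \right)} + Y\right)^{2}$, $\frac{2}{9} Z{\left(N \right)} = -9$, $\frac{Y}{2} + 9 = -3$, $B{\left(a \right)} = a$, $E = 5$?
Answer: $- \frac{361}{2} \approx -180.5$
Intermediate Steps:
$Y = -24$ ($Y = -18 + 2 \left(-3\right) = -18 - 6 = -24$)
$Z{\left(N \right)} = - \frac{81}{2}$ ($Z{\left(N \right)} = \frac{9}{2} \left(-9\right) = - \frac{81}{2}$)
$R{\left(p \right)} = \frac{361}{2}$ ($R{\left(p \right)} = \frac{\left(5 - 24\right)^{2}}{2} = \frac{\left(-19\right)^{2}}{2} = \frac{1}{2} \cdot 361 = \frac{361}{2}$)
$- R{\left(Z{\left(5 \right)} \right)} = \left(-1\right) \frac{361}{2} = - \frac{361}{2}$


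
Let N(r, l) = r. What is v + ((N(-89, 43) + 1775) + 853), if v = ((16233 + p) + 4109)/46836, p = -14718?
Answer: 29730557/11709 ≈ 2539.1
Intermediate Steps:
v = 1406/11709 (v = ((16233 - 14718) + 4109)/46836 = (1515 + 4109)*(1/46836) = 5624*(1/46836) = 1406/11709 ≈ 0.12008)
v + ((N(-89, 43) + 1775) + 853) = 1406/11709 + ((-89 + 1775) + 853) = 1406/11709 + (1686 + 853) = 1406/11709 + 2539 = 29730557/11709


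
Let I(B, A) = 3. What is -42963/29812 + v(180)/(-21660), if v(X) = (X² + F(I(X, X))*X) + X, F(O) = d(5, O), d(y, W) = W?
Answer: -31965867/10762132 ≈ -2.9702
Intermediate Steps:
F(O) = O
v(X) = X² + 4*X (v(X) = (X² + 3*X) + X = X² + 4*X)
-42963/29812 + v(180)/(-21660) = -42963/29812 + (180*(4 + 180))/(-21660) = -42963*1/29812 + (180*184)*(-1/21660) = -42963/29812 + 33120*(-1/21660) = -42963/29812 - 552/361 = -31965867/10762132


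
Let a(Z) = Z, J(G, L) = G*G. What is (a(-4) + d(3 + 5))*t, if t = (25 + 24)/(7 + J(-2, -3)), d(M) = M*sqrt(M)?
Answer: -196/11 + 784*sqrt(2)/11 ≈ 82.977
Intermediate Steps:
J(G, L) = G**2
d(M) = M**(3/2)
t = 49/11 (t = (25 + 24)/(7 + (-2)**2) = 49/(7 + 4) = 49/11 ≈ 4.4545)
(a(-4) + d(3 + 5))*t = (-4 + (3 + 5)**(3/2))*(49/11) = (-4 + 8**(3/2))*(49/11) = (-4 + 16*sqrt(2))*(49/11) = -196/11 + 784*sqrt(2)/11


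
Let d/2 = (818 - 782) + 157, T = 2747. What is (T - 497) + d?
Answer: 2636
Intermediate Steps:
d = 386 (d = 2*((818 - 782) + 157) = 2*(36 + 157) = 2*193 = 386)
(T - 497) + d = (2747 - 497) + 386 = 2250 + 386 = 2636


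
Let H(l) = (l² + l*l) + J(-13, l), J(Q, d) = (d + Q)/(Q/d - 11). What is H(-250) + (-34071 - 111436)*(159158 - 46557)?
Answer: -44843305465309/2737 ≈ -1.6384e+10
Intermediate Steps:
J(Q, d) = (Q + d)/(-11 + Q/d)
H(l) = 2*l² + l*(-13 + l)/(-13 - 11*l) (H(l) = (l² + l*l) + l*(-13 + l)/(-13 - 11*l) = (l² + l²) + l*(-13 + l)/(-13 - 11*l) = 2*l² + l*(-13 + l)/(-13 - 11*l))
H(-250) + (-34071 - 111436)*(159158 - 46557) = -250*(13 + 22*(-250)² + 25*(-250))/(13 + 11*(-250)) + (-34071 - 111436)*(159158 - 46557) = -250*(13 + 22*62500 - 6250)/(13 - 2750) - 145507*112601 = -250*(13 + 1375000 - 6250)/(-2737) - 16384233707 = -250*(-1/2737)*1368763 - 16384233707 = 342190750/2737 - 16384233707 = -44843305465309/2737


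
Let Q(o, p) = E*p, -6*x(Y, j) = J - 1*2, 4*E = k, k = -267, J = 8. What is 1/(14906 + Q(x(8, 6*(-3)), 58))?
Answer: 2/22069 ≈ 9.0625e-5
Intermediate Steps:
E = -267/4 (E = (1/4)*(-267) = -267/4 ≈ -66.750)
x(Y, j) = -1 (x(Y, j) = -(8 - 1*2)/6 = -(8 - 2)/6 = -1/6*6 = -1)
Q(o, p) = -267*p/4
1/(14906 + Q(x(8, 6*(-3)), 58)) = 1/(14906 - 267/4*58) = 1/(14906 - 7743/2) = 1/(22069/2) = 2/22069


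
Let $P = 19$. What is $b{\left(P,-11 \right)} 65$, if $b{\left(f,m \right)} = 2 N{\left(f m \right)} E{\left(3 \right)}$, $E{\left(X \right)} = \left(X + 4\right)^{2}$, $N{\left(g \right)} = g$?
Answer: $-1331330$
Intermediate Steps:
$E{\left(X \right)} = \left(4 + X\right)^{2}$
$b{\left(f,m \right)} = 98 f m$ ($b{\left(f,m \right)} = 2 f m \left(4 + 3\right)^{2} = 2 f m 7^{2} = 2 f m 49 = 98 f m$)
$b{\left(P,-11 \right)} 65 = 98 \cdot 19 \left(-11\right) 65 = \left(-20482\right) 65 = -1331330$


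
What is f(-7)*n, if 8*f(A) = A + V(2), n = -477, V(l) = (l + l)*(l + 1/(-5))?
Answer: -477/40 ≈ -11.925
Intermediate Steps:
V(l) = 2*l*(-⅕ + l) (V(l) = (2*l)*(l - ⅕) = (2*l)*(-⅕ + l) = 2*l*(-⅕ + l))
f(A) = 9/10 + A/8 (f(A) = (A + (⅖)*2*(-1 + 5*2))/8 = (A + (⅖)*2*(-1 + 10))/8 = (A + (⅖)*2*9)/8 = (A + 36/5)/8 = (36/5 + A)/8 = 9/10 + A/8)
f(-7)*n = (9/10 + (⅛)*(-7))*(-477) = (9/10 - 7/8)*(-477) = (1/40)*(-477) = -477/40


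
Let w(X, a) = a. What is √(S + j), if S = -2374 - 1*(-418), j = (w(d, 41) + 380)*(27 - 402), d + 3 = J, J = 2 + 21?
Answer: 3*I*√17759 ≈ 399.79*I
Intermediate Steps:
J = 23
d = 20 (d = -3 + 23 = 20)
j = -157875 (j = (41 + 380)*(27 - 402) = 421*(-375) = -157875)
S = -1956 (S = -2374 + 418 = -1956)
√(S + j) = √(-1956 - 157875) = √(-159831) = 3*I*√17759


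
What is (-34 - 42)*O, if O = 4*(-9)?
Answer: 2736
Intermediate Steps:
O = -36
(-34 - 42)*O = (-34 - 42)*(-36) = -76*(-36) = 2736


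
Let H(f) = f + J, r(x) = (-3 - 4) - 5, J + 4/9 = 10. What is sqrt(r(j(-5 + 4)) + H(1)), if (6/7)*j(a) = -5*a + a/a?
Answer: I*sqrt(13)/3 ≈ 1.2019*I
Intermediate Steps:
J = 86/9 (J = -4/9 + 10 = 86/9 ≈ 9.5556)
j(a) = 7/6 - 35*a/6 (j(a) = 7*(-5*a + a/a)/6 = 7*(-5*a + 1)/6 = 7*(1 - 5*a)/6 = 7/6 - 35*a/6)
r(x) = -12 (r(x) = -7 - 5 = -12)
H(f) = 86/9 + f (H(f) = f + 86/9 = 86/9 + f)
sqrt(r(j(-5 + 4)) + H(1)) = sqrt(-12 + (86/9 + 1)) = sqrt(-12 + 95/9) = sqrt(-13/9) = I*sqrt(13)/3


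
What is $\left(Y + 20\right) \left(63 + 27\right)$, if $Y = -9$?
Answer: $990$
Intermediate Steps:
$\left(Y + 20\right) \left(63 + 27\right) = \left(-9 + 20\right) \left(63 + 27\right) = 11 \cdot 90 = 990$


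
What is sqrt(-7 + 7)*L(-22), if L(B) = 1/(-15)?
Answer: 0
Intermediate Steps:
L(B) = -1/15
sqrt(-7 + 7)*L(-22) = sqrt(-7 + 7)*(-1/15) = sqrt(0)*(-1/15) = 0*(-1/15) = 0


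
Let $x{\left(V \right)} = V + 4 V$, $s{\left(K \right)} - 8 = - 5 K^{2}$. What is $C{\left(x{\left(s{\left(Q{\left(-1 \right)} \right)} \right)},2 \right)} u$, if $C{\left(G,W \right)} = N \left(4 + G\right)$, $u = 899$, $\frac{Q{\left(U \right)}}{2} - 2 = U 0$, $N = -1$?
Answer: $320044$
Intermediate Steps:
$Q{\left(U \right)} = 4$ ($Q{\left(U \right)} = 4 + 2 U 0 = 4 + 2 \cdot 0 = 4 + 0 = 4$)
$s{\left(K \right)} = 8 - 5 K^{2}$
$x{\left(V \right)} = 5 V$
$C{\left(G,W \right)} = -4 - G$ ($C{\left(G,W \right)} = - (4 + G) = -4 - G$)
$C{\left(x{\left(s{\left(Q{\left(-1 \right)} \right)} \right)},2 \right)} u = \left(-4 - 5 \left(8 - 5 \cdot 4^{2}\right)\right) 899 = \left(-4 - 5 \left(8 - 80\right)\right) 899 = \left(-4 - 5 \left(-72\right)\right) 899 = \left(-4 - -360\right) 899 = \left(-4 + 360\right) 899 = 356 \cdot 899 = 320044$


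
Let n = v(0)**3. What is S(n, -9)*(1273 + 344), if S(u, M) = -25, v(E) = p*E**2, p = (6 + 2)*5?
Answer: -40425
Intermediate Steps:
p = 40 (p = 8*5 = 40)
v(E) = 40*E**2
n = 0 (n = (40*0**2)**3 = (40*0)**3 = 0**3 = 0)
S(n, -9)*(1273 + 344) = -25*(1273 + 344) = -25*1617 = -40425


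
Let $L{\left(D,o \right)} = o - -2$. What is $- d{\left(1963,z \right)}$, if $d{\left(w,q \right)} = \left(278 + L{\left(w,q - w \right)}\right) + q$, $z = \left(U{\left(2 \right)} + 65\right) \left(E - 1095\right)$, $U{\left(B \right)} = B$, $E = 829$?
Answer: $37327$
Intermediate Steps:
$L{\left(D,o \right)} = 2 + o$ ($L{\left(D,o \right)} = o + 2 = 2 + o$)
$z = -17822$ ($z = \left(2 + 65\right) \left(829 - 1095\right) = 67 \left(-266\right) = -17822$)
$d{\left(w,q \right)} = 280 - w + 2 q$ ($d{\left(w,q \right)} = \left(278 + \left(2 + \left(q - w\right)\right)\right) + q = \left(278 + \left(2 + q - w\right)\right) + q = \left(280 + q - w\right) + q = 280 - w + 2 q$)
$- d{\left(1963,z \right)} = - (280 - 1963 + 2 \left(-17822\right)) = - (280 - 1963 - 35644) = \left(-1\right) \left(-37327\right) = 37327$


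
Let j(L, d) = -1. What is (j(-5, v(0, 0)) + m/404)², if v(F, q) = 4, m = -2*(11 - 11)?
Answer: 1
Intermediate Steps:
m = 0 (m = -2*0 = 0)
(j(-5, v(0, 0)) + m/404)² = (-1 + 0/404)² = (-1 + 0*(1/404))² = (-1 + 0)² = (-1)² = 1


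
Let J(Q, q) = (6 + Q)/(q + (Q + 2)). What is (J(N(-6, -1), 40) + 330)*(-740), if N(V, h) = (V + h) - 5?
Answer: -244052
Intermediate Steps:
N(V, h) = -5 + V + h
J(Q, q) = (6 + Q)/(2 + Q + q) (J(Q, q) = (6 + Q)/(q + (2 + Q)) = (6 + Q)/(2 + Q + q))
(J(N(-6, -1), 40) + 330)*(-740) = ((6 + (-5 - 6 - 1))/(2 + (-5 - 6 - 1) + 40) + 330)*(-740) = ((6 - 12)/(2 - 12 + 40) + 330)*(-740) = (-6/30 + 330)*(-740) = ((1/30)*(-6) + 330)*(-740) = (-1/5 + 330)*(-740) = (1649/5)*(-740) = -244052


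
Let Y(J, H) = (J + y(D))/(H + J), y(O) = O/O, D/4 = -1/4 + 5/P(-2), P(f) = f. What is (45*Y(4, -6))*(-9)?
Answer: 2025/2 ≈ 1012.5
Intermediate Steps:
D = -11 (D = 4*(-1/4 + 5/(-2)) = 4*(-1*¼ + 5*(-½)) = 4*(-¼ - 5/2) = 4*(-11/4) = -11)
y(O) = 1
Y(J, H) = (1 + J)/(H + J) (Y(J, H) = (J + 1)/(H + J) = (1 + J)/(H + J))
(45*Y(4, -6))*(-9) = (45*((1 + 4)/(-6 + 4)))*(-9) = (45*(5/(-2)))*(-9) = (45*(-½*5))*(-9) = (45*(-5/2))*(-9) = -225/2*(-9) = 2025/2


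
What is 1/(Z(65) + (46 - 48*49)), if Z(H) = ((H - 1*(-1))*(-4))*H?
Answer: -1/19466 ≈ -5.1372e-5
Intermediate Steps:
Z(H) = H*(-4 - 4*H) (Z(H) = ((H + 1)*(-4))*H = ((1 + H)*(-4))*H = (-4 - 4*H)*H = H*(-4 - 4*H))
1/(Z(65) + (46 - 48*49)) = 1/(-4*65*(1 + 65) + (46 - 48*49)) = 1/(-4*65*66 + (46 - 2352)) = 1/(-17160 - 2306) = 1/(-19466) = -1/19466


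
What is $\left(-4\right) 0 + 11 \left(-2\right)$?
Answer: $-22$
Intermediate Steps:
$\left(-4\right) 0 + 11 \left(-2\right) = 0 - 22 = -22$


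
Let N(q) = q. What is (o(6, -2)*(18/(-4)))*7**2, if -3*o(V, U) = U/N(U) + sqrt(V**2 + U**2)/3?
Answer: 147/2 + 49*sqrt(10) ≈ 228.45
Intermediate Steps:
o(V, U) = -1/3 - sqrt(U**2 + V**2)/9 (o(V, U) = -(U/U + sqrt(V**2 + U**2)/3)/3 = -(1 + sqrt(U**2 + V**2)*(1/3))/3 = -(1 + sqrt(U**2 + V**2)/3)/3 = -1/3 - sqrt(U**2 + V**2)/9)
(o(6, -2)*(18/(-4)))*7**2 = ((-1/3 - sqrt((-2)**2 + 6**2)/9)*(18/(-4)))*7**2 = ((-1/3 - sqrt(4 + 36)/9)*(18*(-1/4)))*49 = ((-1/3 - 2*sqrt(10)/9)*(-9/2))*49 = (3/2 + sqrt(10))*49 = 147/2 + 49*sqrt(10)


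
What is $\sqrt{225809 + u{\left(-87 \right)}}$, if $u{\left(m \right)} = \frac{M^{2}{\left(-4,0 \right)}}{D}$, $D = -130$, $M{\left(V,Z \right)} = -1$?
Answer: $\frac{\sqrt{3816171970}}{130} \approx 475.19$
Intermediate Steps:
$u{\left(m \right)} = - \frac{1}{130}$ ($u{\left(m \right)} = \frac{\left(-1\right)^{2}}{-130} = 1 \left(- \frac{1}{130}\right) = - \frac{1}{130}$)
$\sqrt{225809 + u{\left(-87 \right)}} = \sqrt{225809 - \frac{1}{130}} = \sqrt{\frac{29355169}{130}} = \frac{\sqrt{3816171970}}{130}$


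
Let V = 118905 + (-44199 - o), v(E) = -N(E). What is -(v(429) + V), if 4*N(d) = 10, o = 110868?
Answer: 72329/2 ≈ 36165.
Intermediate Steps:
N(d) = 5/2 (N(d) = (1/4)*10 = 5/2)
v(E) = -5/2 (v(E) = -1*5/2 = -5/2)
V = -36162 (V = 118905 + (-44199 - 1*110868) = 118905 + (-44199 - 110868) = 118905 - 155067 = -36162)
-(v(429) + V) = -(-5/2 - 36162) = -1*(-72329/2) = 72329/2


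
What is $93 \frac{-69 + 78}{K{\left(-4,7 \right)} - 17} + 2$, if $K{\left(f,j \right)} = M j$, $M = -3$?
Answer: $- \frac{761}{38} \approx -20.026$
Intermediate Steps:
$K{\left(f,j \right)} = - 3 j$
$93 \frac{-69 + 78}{K{\left(-4,7 \right)} - 17} + 2 = 93 \frac{-69 + 78}{\left(-3\right) 7 - 17} + 2 = 93 \frac{9}{-21 - 17} + 2 = 93 \frac{9}{-38} + 2 = 93 \cdot 9 \left(- \frac{1}{38}\right) + 2 = 93 \left(- \frac{9}{38}\right) + 2 = - \frac{837}{38} + 2 = - \frac{761}{38}$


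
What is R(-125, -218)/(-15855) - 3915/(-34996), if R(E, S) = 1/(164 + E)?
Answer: 186214283/1664584740 ≈ 0.11187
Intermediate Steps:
R(-125, -218)/(-15855) - 3915/(-34996) = 1/((164 - 125)*(-15855)) - 3915/(-34996) = -1/15855/39 - 3915*(-1/34996) = (1/39)*(-1/15855) + 3915/34996 = -1/618345 + 3915/34996 = 186214283/1664584740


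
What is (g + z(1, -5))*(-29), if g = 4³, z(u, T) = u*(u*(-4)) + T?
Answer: -1595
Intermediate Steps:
z(u, T) = T - 4*u² (z(u, T) = u*(-4*u) + T = -4*u² + T = T - 4*u²)
g = 64
(g + z(1, -5))*(-29) = (64 + (-5 - 4*1²))*(-29) = (64 + (-5 - 4*1))*(-29) = (64 + (-5 - 4))*(-29) = (64 - 9)*(-29) = 55*(-29) = -1595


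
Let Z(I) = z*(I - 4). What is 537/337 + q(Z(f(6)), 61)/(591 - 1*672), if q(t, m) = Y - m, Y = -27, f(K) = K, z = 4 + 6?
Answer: 73153/27297 ≈ 2.6799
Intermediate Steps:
z = 10
Z(I) = -40 + 10*I (Z(I) = 10*(I - 4) = 10*(-4 + I) = -40 + 10*I)
q(t, m) = -27 - m
537/337 + q(Z(f(6)), 61)/(591 - 1*672) = 537/337 + (-27 - 1*61)/(591 - 1*672) = 537*(1/337) + (-27 - 61)/(591 - 672) = 537/337 - 88/(-81) = 537/337 - 88*(-1/81) = 537/337 + 88/81 = 73153/27297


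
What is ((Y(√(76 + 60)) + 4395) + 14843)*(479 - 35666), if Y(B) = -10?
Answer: -676575636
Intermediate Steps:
((Y(√(76 + 60)) + 4395) + 14843)*(479 - 35666) = ((-10 + 4395) + 14843)*(479 - 35666) = (4385 + 14843)*(-35187) = 19228*(-35187) = -676575636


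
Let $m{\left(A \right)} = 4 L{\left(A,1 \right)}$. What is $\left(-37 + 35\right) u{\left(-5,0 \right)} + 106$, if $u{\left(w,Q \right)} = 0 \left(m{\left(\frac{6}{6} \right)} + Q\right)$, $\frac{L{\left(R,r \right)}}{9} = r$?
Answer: $106$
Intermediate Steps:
$L{\left(R,r \right)} = 9 r$
$m{\left(A \right)} = 36$ ($m{\left(A \right)} = 4 \cdot 9 \cdot 1 = 4 \cdot 9 = 36$)
$u{\left(w,Q \right)} = 0$ ($u{\left(w,Q \right)} = 0 \left(36 + Q\right) = 0$)
$\left(-37 + 35\right) u{\left(-5,0 \right)} + 106 = \left(-37 + 35\right) 0 + 106 = \left(-2\right) 0 + 106 = 0 + 106 = 106$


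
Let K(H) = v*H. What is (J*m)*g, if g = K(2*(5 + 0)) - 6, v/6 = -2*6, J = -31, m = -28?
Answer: -630168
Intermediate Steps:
v = -72 (v = 6*(-2*6) = 6*(-12) = -72)
K(H) = -72*H
g = -726 (g = -144*(5 + 0) - 6 = -144*5 - 6 = -72*10 - 6 = -720 - 6 = -726)
(J*m)*g = -31*(-28)*(-726) = 868*(-726) = -630168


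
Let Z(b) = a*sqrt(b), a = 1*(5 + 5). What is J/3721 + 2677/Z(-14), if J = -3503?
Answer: -3503/3721 - 2677*I*sqrt(14)/140 ≈ -0.94141 - 71.546*I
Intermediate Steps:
a = 10 (a = 1*10 = 10)
Z(b) = 10*sqrt(b)
J/3721 + 2677/Z(-14) = -3503/3721 + 2677/((10*sqrt(-14))) = -3503*1/3721 + 2677/((10*(I*sqrt(14)))) = -3503/3721 + 2677/((10*I*sqrt(14))) = -3503/3721 + 2677*(-I*sqrt(14)/140) = -3503/3721 - 2677*I*sqrt(14)/140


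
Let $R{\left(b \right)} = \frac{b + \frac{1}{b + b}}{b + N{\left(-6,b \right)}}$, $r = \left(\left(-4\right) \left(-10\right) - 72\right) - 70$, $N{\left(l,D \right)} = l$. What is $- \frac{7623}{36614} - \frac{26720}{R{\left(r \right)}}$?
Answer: $- \frac{21554638821567}{761900726} \approx -28291.0$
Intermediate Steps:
$r = -102$ ($r = \left(40 - 72\right) - 70 = -32 - 70 = -102$)
$R{\left(b \right)} = \frac{b + \frac{1}{2 b}}{-6 + b}$ ($R{\left(b \right)} = \frac{b + \frac{1}{b + b}}{b - 6} = \frac{b + \frac{1}{2 b}}{-6 + b}$)
$- \frac{7623}{36614} - \frac{26720}{R{\left(r \right)}} = - \frac{7623}{36614} - \frac{26720}{\frac{1}{-102} \frac{1}{-6 - 102} \left(\frac{1}{2} + \left(-102\right)^{2}\right)} = \left(-7623\right) \frac{1}{36614} - \frac{26720}{\left(- \frac{1}{102}\right) \frac{1}{-108} \left(\frac{1}{2} + 10404\right)} = - \frac{7623}{36614} - \frac{26720}{\left(- \frac{1}{102}\right) \left(- \frac{1}{108}\right) \frac{20809}{2}} = - \frac{7623}{36614} - \frac{26720}{\frac{20809}{22032}} = - \frac{7623}{36614} - \frac{588695040}{20809} = - \frac{21554638821567}{761900726}$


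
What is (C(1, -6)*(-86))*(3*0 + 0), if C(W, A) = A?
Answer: 0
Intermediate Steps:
(C(1, -6)*(-86))*(3*0 + 0) = (-6*(-86))*(3*0 + 0) = 516*(0 + 0) = 516*0 = 0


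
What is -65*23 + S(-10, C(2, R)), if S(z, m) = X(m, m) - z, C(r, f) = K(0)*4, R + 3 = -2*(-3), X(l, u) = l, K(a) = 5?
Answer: -1465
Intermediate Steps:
R = 3 (R = -3 - 2*(-3) = -3 + 6 = 3)
C(r, f) = 20 (C(r, f) = 5*4 = 20)
S(z, m) = m - z
-65*23 + S(-10, C(2, R)) = -65*23 + (20 - 1*(-10)) = -1495 + (20 + 10) = -1495 + 30 = -1465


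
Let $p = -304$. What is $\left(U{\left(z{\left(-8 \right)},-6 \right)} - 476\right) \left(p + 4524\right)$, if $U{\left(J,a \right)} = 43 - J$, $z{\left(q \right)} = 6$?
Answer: $-1852580$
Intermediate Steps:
$\left(U{\left(z{\left(-8 \right)},-6 \right)} - 476\right) \left(p + 4524\right) = \left(\left(43 - 6\right) - 476\right) \left(-304 + 4524\right) = \left(\left(43 - 6\right) - 476\right) 4220 = \left(37 - 476\right) 4220 = \left(-439\right) 4220 = -1852580$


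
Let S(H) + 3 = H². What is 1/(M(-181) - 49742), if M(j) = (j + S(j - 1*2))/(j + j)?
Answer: -362/18039909 ≈ -2.0067e-5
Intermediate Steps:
S(H) = -3 + H²
M(j) = (-3 + j + (-2 + j)²)/(2*j) (M(j) = (j + (-3 + (j - 1*2)²))/(j + j) = (j + (-3 + (j - 2)²))/((2*j)) = (j + (-3 + (-2 + j)²))*(1/(2*j)) = (-3 + j + (-2 + j)²)*(1/(2*j)) = (-3 + j + (-2 + j)²)/(2*j))
1/(M(-181) - 49742) = 1/((½)*(-3 - 181 + (-2 - 181)²)/(-181) - 49742) = 1/((½)*(-1/181)*(-3 - 181 + (-183)²) - 49742) = 1/((½)*(-1/181)*(-3 - 181 + 33489) - 49742) = 1/((½)*(-1/181)*33305 - 49742) = 1/(-33305/362 - 49742) = 1/(-18039909/362) = -362/18039909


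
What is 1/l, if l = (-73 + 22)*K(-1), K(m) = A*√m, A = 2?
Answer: I/102 ≈ 0.0098039*I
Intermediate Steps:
K(m) = 2*√m
l = -102*I (l = (-73 + 22)*(2*√(-1)) = -102*I ≈ -102.0*I)
1/l = 1/(-102*I) = I/102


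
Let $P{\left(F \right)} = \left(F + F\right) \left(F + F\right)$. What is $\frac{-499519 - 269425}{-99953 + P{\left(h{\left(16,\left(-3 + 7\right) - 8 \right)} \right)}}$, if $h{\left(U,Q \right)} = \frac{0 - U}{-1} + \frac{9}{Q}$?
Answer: $\frac{3075776}{396787} \approx 7.7517$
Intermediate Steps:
$h{\left(U,Q \right)} = U + \frac{9}{Q}$ ($h{\left(U,Q \right)} = - U \left(-1\right) + \frac{9}{Q} = U + \frac{9}{Q}$)
$P{\left(F \right)} = 4 F^{2}$ ($P{\left(F \right)} = 2 F 2 F = 4 F^{2}$)
$\frac{-499519 - 269425}{-99953 + P{\left(h{\left(16,\left(-3 + 7\right) - 8 \right)} \right)}} = \frac{-499519 - 269425}{-99953 + 4 \left(16 + \frac{9}{\left(-3 + 7\right) - 8}\right)^{2}} = - \frac{768944}{-99953 + 4 \left(16 + \frac{9}{4 - 8}\right)^{2}} = - \frac{768944}{-99953 + 4 \left(16 + \frac{9}{-4}\right)^{2}} = - \frac{768944}{-99953 + 4 \left(16 + 9 \left(- \frac{1}{4}\right)\right)^{2}} = - \frac{768944}{-99953 + 4 \left(16 - \frac{9}{4}\right)^{2}} = - \frac{768944}{-99953 + 4 \left(\frac{55}{4}\right)^{2}} = - \frac{768944}{-99953 + 4 \cdot \frac{3025}{16}} = - \frac{768944}{-99953 + \frac{3025}{4}} = - \frac{768944}{- \frac{396787}{4}} = \left(-768944\right) \left(- \frac{4}{396787}\right) = \frac{3075776}{396787}$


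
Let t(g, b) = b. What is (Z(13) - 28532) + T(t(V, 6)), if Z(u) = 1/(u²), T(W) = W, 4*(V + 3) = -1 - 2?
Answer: -4820893/169 ≈ -28526.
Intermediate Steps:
V = -15/4 (V = -3 + (-1 - 2)/4 = -3 + (¼)*(-3) = -3 - ¾ = -15/4 ≈ -3.7500)
Z(u) = u⁻²
(Z(13) - 28532) + T(t(V, 6)) = (13⁻² - 28532) + 6 = (1/169 - 28532) + 6 = -4821907/169 + 6 = -4820893/169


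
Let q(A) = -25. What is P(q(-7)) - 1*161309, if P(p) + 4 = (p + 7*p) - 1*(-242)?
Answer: -161271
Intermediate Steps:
P(p) = 238 + 8*p (P(p) = -4 + ((p + 7*p) - 1*(-242)) = -4 + (8*p + 242) = -4 + (242 + 8*p) = 238 + 8*p)
P(q(-7)) - 1*161309 = (238 + 8*(-25)) - 1*161309 = (238 - 200) - 161309 = 38 - 161309 = -161271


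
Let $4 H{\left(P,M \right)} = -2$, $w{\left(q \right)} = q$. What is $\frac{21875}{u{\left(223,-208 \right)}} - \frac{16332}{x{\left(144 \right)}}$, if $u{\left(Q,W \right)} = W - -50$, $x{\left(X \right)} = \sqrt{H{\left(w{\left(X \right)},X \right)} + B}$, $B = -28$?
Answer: $- \frac{21875}{158} + \frac{5444 i \sqrt{114}}{19} \approx -138.45 + 3059.3 i$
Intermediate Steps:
$H{\left(P,M \right)} = - \frac{1}{2}$ ($H{\left(P,M \right)} = \frac{1}{4} \left(-2\right) = - \frac{1}{2}$)
$x{\left(X \right)} = \frac{i \sqrt{114}}{2}$ ($x{\left(X \right)} = \sqrt{- \frac{1}{2} - 28} = \sqrt{- \frac{57}{2}} = \frac{i \sqrt{114}}{2}$)
$u{\left(Q,W \right)} = 50 + W$ ($u{\left(Q,W \right)} = W + 50 = 50 + W$)
$\frac{21875}{u{\left(223,-208 \right)}} - \frac{16332}{x{\left(144 \right)}} = \frac{21875}{50 - 208} - \frac{16332}{\frac{1}{2} i \sqrt{114}} = \frac{21875}{-158} - 16332 \left(- \frac{i \sqrt{114}}{57}\right) = 21875 \left(- \frac{1}{158}\right) + \frac{5444 i \sqrt{114}}{19} = - \frac{21875}{158} + \frac{5444 i \sqrt{114}}{19}$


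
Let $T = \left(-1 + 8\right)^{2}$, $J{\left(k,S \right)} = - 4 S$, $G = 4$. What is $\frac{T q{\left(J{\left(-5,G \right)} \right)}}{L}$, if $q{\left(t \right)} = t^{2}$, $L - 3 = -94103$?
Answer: $- \frac{3136}{23525} \approx -0.13331$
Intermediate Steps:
$L = -94100$ ($L = 3 - 94103 = -94100$)
$T = 49$ ($T = 7^{2} = 49$)
$\frac{T q{\left(J{\left(-5,G \right)} \right)}}{L} = \frac{49 \left(\left(-4\right) 4\right)^{2}}{-94100} = 49 \left(-16\right)^{2} \left(- \frac{1}{94100}\right) = 49 \cdot 256 \left(- \frac{1}{94100}\right) = 12544 \left(- \frac{1}{94100}\right) = - \frac{3136}{23525}$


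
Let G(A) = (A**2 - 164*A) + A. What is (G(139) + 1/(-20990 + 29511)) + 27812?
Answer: 208559997/8521 ≈ 24476.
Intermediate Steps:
G(A) = A**2 - 163*A
(G(139) + 1/(-20990 + 29511)) + 27812 = (139*(-163 + 139) + 1/(-20990 + 29511)) + 27812 = (139*(-24) + 1/8521) + 27812 = (-3336 + 1/8521) + 27812 = -28426055/8521 + 27812 = 208559997/8521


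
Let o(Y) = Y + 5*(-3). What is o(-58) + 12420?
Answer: 12347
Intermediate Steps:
o(Y) = -15 + Y (o(Y) = Y - 15 = -15 + Y)
o(-58) + 12420 = (-15 - 58) + 12420 = -73 + 12420 = 12347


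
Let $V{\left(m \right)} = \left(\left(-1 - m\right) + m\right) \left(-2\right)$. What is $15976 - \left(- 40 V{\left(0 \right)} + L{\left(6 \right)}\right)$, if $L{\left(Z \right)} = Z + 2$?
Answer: $16048$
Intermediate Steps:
$L{\left(Z \right)} = 2 + Z$
$V{\left(m \right)} = 2$ ($V{\left(m \right)} = \left(-1\right) \left(-2\right) = 2$)
$15976 - \left(- 40 V{\left(0 \right)} + L{\left(6 \right)}\right) = 15976 - \left(\left(-40\right) 2 + \left(2 + 6\right)\right) = 15976 - \left(-80 + 8\right) = 15976 - -72 = 15976 + 72 = 16048$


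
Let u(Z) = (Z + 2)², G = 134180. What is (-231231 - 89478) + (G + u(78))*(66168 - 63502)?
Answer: 374465571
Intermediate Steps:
u(Z) = (2 + Z)²
(-231231 - 89478) + (G + u(78))*(66168 - 63502) = (-231231 - 89478) + (134180 + (2 + 78)²)*(66168 - 63502) = -320709 + (134180 + 80²)*2666 = -320709 + (134180 + 6400)*2666 = -320709 + 140580*2666 = -320709 + 374786280 = 374465571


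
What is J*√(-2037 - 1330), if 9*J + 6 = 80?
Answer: 74*I*√3367/9 ≈ 477.1*I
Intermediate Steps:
J = 74/9 (J = -⅔ + (⅑)*80 = -⅔ + 80/9 = 74/9 ≈ 8.2222)
J*√(-2037 - 1330) = 74*√(-2037 - 1330)/9 = 74*√(-3367)/9 = 74*(I*√3367)/9 = 74*I*√3367/9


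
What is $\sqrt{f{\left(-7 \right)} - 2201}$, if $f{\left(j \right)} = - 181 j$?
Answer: $i \sqrt{934} \approx 30.561 i$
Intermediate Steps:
$\sqrt{f{\left(-7 \right)} - 2201} = \sqrt{\left(-181\right) \left(-7\right) - 2201} = \sqrt{1267 - 2201} = \sqrt{-934} = i \sqrt{934}$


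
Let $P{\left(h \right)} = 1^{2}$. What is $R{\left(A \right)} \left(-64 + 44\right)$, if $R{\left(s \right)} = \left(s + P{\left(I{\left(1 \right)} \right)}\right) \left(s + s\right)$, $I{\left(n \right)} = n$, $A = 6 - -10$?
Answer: $-10880$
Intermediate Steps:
$A = 16$ ($A = 6 + 10 = 16$)
$P{\left(h \right)} = 1$
$R{\left(s \right)} = 2 s \left(1 + s\right)$ ($R{\left(s \right)} = \left(s + 1\right) \left(s + s\right) = \left(1 + s\right) 2 s = 2 s \left(1 + s\right)$)
$R{\left(A \right)} \left(-64 + 44\right) = 2 \cdot 16 \left(1 + 16\right) \left(-64 + 44\right) = 2 \cdot 16 \cdot 17 \left(-20\right) = 544 \left(-20\right) = -10880$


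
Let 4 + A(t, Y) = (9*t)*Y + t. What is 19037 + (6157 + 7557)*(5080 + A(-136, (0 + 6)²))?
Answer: -536527499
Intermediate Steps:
A(t, Y) = -4 + t + 9*Y*t (A(t, Y) = -4 + ((9*t)*Y + t) = -4 + (9*Y*t + t) = -4 + (t + 9*Y*t) = -4 + t + 9*Y*t)
19037 + (6157 + 7557)*(5080 + A(-136, (0 + 6)²)) = 19037 + (6157 + 7557)*(5080 + (-4 - 136 + 9*(0 + 6)²*(-136))) = 19037 + 13714*(5080 + (-4 - 136 + 9*6²*(-136))) = 19037 + 13714*(5080 + (-4 - 136 + 9*36*(-136))) = 19037 + 13714*(5080 + (-4 - 136 - 44064)) = 19037 + 13714*(5080 - 44204) = 19037 + 13714*(-39124) = 19037 - 536546536 = -536527499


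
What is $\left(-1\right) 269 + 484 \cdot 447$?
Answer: $216079$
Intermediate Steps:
$\left(-1\right) 269 + 484 \cdot 447 = -269 + 216348 = 216079$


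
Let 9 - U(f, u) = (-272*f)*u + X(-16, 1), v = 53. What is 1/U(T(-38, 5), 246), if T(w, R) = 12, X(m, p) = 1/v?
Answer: 53/42556508 ≈ 1.2454e-6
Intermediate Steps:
X(m, p) = 1/53
U(f, u) = 476/53 + 272*f*u (U(f, u) = 9 - ((-272*f)*u + 1/53) = 9 - (-272*f*u + 1/53) = 9 - (1/53 - 272*f*u) = 9 + (-1/53 + 272*f*u) = 476/53 + 272*f*u)
1/U(T(-38, 5), 246) = 1/(476/53 + 272*12*246) = 1/(476/53 + 802944) = 1/(42556508/53) = 53/42556508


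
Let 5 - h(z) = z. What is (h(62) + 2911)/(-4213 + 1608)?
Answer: -2854/2605 ≈ -1.0956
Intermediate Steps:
h(z) = 5 - z
(h(62) + 2911)/(-4213 + 1608) = ((5 - 1*62) + 2911)/(-4213 + 1608) = ((5 - 62) + 2911)/(-2605) = (-57 + 2911)*(-1/2605) = 2854*(-1/2605) = -2854/2605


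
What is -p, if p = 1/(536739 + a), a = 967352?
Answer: -1/1504091 ≈ -6.6485e-7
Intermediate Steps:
p = 1/1504091 (p = 1/(536739 + 967352) = 1/1504091 ≈ 6.6485e-7)
-p = -1*1/1504091 = -1/1504091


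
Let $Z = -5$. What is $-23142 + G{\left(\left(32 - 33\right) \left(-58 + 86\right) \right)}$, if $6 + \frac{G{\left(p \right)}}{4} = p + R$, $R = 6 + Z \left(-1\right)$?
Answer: $-23234$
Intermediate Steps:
$R = 11$ ($R = 6 - -5 = 6 + 5 = 11$)
$G{\left(p \right)} = 20 + 4 p$ ($G{\left(p \right)} = -24 + 4 \left(p + 11\right) = -24 + 4 \left(11 + p\right) = -24 + \left(44 + 4 p\right) = 20 + 4 p$)
$-23142 + G{\left(\left(32 - 33\right) \left(-58 + 86\right) \right)} = -23142 + \left(20 + 4 \left(32 - 33\right) \left(-58 + 86\right)\right) = -23142 + \left(20 + 4 \left(\left(-1\right) 28\right)\right) = -23142 + \left(20 + 4 \left(-28\right)\right) = -23142 + \left(20 - 112\right) = -23142 - 92 = -23234$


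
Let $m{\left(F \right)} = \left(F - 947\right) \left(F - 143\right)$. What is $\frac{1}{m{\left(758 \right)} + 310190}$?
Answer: $\frac{1}{193955} \approx 5.1558 \cdot 10^{-6}$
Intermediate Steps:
$m{\left(F \right)} = \left(-947 + F\right) \left(-143 + F\right)$
$\frac{1}{m{\left(758 \right)} + 310190} = \frac{1}{\left(135421 + 758^{2} - 826220\right) + 310190} = \frac{1}{\left(135421 + 574564 - 826220\right) + 310190} = \frac{1}{-116235 + 310190} = \frac{1}{193955}$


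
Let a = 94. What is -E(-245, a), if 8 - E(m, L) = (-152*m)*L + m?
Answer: 3500307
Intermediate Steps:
E(m, L) = 8 - m + 152*L*m (E(m, L) = 8 - ((-152*m)*L + m) = 8 - (-152*L*m + m) = 8 - (m - 152*L*m) = 8 + (-m + 152*L*m) = 8 - m + 152*L*m)
-E(-245, a) = -(8 - 1*(-245) + 152*94*(-245)) = -(8 + 245 - 3500560) = -1*(-3500307) = 3500307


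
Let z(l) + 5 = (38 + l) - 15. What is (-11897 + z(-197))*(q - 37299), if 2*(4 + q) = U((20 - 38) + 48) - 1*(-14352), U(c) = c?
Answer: 363632512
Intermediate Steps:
z(l) = 18 + l (z(l) = -5 + ((38 + l) - 15) = -5 + (23 + l) = 18 + l)
q = 7187 (q = -4 + (((20 - 38) + 48) - 1*(-14352))/2 = -4 + ((-18 + 48) + 14352)/2 = -4 + (30 + 14352)/2 = -4 + (½)*14382 = -4 + 7191 = 7187)
(-11897 + z(-197))*(q - 37299) = (-11897 + (18 - 197))*(7187 - 37299) = (-11897 - 179)*(-30112) = -12076*(-30112) = 363632512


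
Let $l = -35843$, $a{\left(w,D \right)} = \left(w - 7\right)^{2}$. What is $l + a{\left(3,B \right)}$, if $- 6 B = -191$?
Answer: $-35827$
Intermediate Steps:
$B = \frac{191}{6}$ ($B = \left(- \frac{1}{6}\right) \left(-191\right) = \frac{191}{6} \approx 31.833$)
$a{\left(w,D \right)} = \left(-7 + w\right)^{2}$
$l + a{\left(3,B \right)} = -35843 + \left(-7 + 3\right)^{2} = -35843 + \left(-4\right)^{2} = -35843 + 16 = -35827$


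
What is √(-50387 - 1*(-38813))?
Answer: 3*I*√1286 ≈ 107.58*I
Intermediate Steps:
√(-50387 - 1*(-38813)) = √(-50387 + 38813) = √(-11574) = 3*I*√1286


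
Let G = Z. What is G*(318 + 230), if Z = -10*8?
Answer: -43840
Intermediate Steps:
Z = -80
G = -80
G*(318 + 230) = -80*(318 + 230) = -80*548 = -43840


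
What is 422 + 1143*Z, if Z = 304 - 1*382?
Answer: -88732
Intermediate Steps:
Z = -78 (Z = 304 - 382 = -78)
422 + 1143*Z = 422 + 1143*(-78) = 422 - 89154 = -88732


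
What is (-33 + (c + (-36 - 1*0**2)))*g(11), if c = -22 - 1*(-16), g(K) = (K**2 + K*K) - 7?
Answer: -17625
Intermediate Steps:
g(K) = -7 + 2*K**2 (g(K) = (K**2 + K**2) - 7 = 2*K**2 - 7 = -7 + 2*K**2)
c = -6 (c = -22 + 16 = -6)
(-33 + (c + (-36 - 1*0**2)))*g(11) = (-33 + (-6 + (-36 - 1*0**2)))*(-7 + 2*11**2) = (-33 + (-6 + (-36 - 1*0)))*(-7 + 2*121) = (-33 + (-6 + (-36 + 0)))*(-7 + 242) = (-33 + (-6 - 36))*235 = (-33 - 42)*235 = -75*235 = -17625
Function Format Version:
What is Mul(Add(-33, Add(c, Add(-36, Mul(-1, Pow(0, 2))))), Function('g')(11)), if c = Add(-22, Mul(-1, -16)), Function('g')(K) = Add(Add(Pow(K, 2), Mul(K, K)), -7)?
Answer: -17625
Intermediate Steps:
Function('g')(K) = Add(-7, Mul(2, Pow(K, 2))) (Function('g')(K) = Add(Add(Pow(K, 2), Pow(K, 2)), -7) = Add(Mul(2, Pow(K, 2)), -7) = Add(-7, Mul(2, Pow(K, 2))))
c = -6 (c = Add(-22, 16) = -6)
Mul(Add(-33, Add(c, Add(-36, Mul(-1, Pow(0, 2))))), Function('g')(11)) = Mul(Add(-33, Add(-6, Add(-36, Mul(-1, Pow(0, 2))))), Add(-7, Mul(2, Pow(11, 2)))) = Mul(Add(-33, Add(-6, Add(-36, Mul(-1, 0)))), Add(-7, Mul(2, 121))) = Mul(Add(-33, Add(-6, Add(-36, 0))), Add(-7, 242)) = Mul(Add(-33, Add(-6, -36)), 235) = Mul(Add(-33, -42), 235) = Mul(-75, 235) = -17625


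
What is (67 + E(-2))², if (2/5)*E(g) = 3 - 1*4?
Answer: 16641/4 ≈ 4160.3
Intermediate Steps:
E(g) = -5/2 (E(g) = 5*(3 - 1*4)/2 = 5*(3 - 4)/2 = (5/2)*(-1) = -5/2)
(67 + E(-2))² = (67 - 5/2)² = (129/2)² = 16641/4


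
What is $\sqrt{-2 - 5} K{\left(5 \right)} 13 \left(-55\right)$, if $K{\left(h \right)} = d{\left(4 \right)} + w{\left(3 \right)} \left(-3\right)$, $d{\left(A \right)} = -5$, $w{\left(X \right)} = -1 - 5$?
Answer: $- 9295 i \sqrt{7} \approx - 24592.0 i$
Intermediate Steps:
$w{\left(X \right)} = -6$
$K{\left(h \right)} = 13$ ($K{\left(h \right)} = -5 - -18 = -5 + 18 = 13$)
$\sqrt{-2 - 5} K{\left(5 \right)} 13 \left(-55\right) = \sqrt{-2 - 5} \cdot 13 \cdot 13 \left(-55\right) = \sqrt{-7} \cdot 13 \cdot 13 \left(-55\right) = i \sqrt{7} \cdot 13 \cdot 13 \left(-55\right) = 13 i \sqrt{7} \cdot 13 \left(-55\right) = 169 i \sqrt{7} \left(-55\right) = - 9295 i \sqrt{7}$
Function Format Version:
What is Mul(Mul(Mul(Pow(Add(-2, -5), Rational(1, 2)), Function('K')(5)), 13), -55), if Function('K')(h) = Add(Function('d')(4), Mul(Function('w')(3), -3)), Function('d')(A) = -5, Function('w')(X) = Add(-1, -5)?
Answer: Mul(-9295, I, Pow(7, Rational(1, 2))) ≈ Mul(-24592., I)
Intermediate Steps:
Function('w')(X) = -6
Function('K')(h) = 13 (Function('K')(h) = Add(-5, Mul(-6, -3)) = Add(-5, 18) = 13)
Mul(Mul(Mul(Pow(Add(-2, -5), Rational(1, 2)), Function('K')(5)), 13), -55) = Mul(Mul(Mul(Pow(Add(-2, -5), Rational(1, 2)), 13), 13), -55) = Mul(Mul(Mul(Pow(-7, Rational(1, 2)), 13), 13), -55) = Mul(Mul(Mul(Mul(I, Pow(7, Rational(1, 2))), 13), 13), -55) = Mul(Mul(Mul(13, I, Pow(7, Rational(1, 2))), 13), -55) = Mul(Mul(169, I, Pow(7, Rational(1, 2))), -55) = Mul(-9295, I, Pow(7, Rational(1, 2)))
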